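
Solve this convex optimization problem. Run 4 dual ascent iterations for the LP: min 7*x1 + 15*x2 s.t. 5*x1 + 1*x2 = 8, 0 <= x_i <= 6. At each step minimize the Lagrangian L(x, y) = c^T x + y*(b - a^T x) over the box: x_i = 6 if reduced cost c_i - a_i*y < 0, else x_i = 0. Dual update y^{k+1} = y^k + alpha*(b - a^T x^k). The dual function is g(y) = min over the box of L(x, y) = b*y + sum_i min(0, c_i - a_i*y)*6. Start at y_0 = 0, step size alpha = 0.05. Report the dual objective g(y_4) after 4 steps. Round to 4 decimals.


Dual ascent for LP: min 7*x1 + 15*x2, 5*x1 + 1*x2 = 8, 0 <= x_i <= 6
Step 1: y^k = 0.0, reduced costs: (7.0, 15.0)
  x^k = (0.0, 0.0), subgradient = b - a^T x = 8.0
  y^{k+1} = 0.0 + 0.05*8.0 = 0.4
Step 2: y^k = 0.4, reduced costs: (5.0, 14.6)
  x^k = (0.0, 0.0), subgradient = b - a^T x = 8.0
  y^{k+1} = 0.4 + 0.05*8.0 = 0.8
Step 3: y^k = 0.8, reduced costs: (3.0, 14.2)
  x^k = (0.0, 0.0), subgradient = b - a^T x = 8.0
  y^{k+1} = 0.8 + 0.05*8.0 = 1.2
Step 4: y^k = 1.2, reduced costs: (1.0, 13.8)
  x^k = (0.0, 0.0), subgradient = b - a^T x = 8.0
  y^{k+1} = 1.2 + 0.05*8.0 = 1.6
Dual objective at y_4 = 1.6: reduced costs (-1.0, 13.4), box minimizer x = (6.0, 0.0)
g(y_4) = b*y + (c1 - a1*y)*x1 + (c2 - a2*y)*x2 = 8*1.6 + (-1.0)*6.0 + 13.4*0.0 = 12.8 - 6.0 + 0.0 = 6.8


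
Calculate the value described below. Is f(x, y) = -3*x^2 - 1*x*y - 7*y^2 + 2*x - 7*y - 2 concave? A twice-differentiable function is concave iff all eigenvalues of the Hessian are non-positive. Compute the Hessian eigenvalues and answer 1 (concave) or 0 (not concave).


The Hessian of f(x,y) = -3*x^2 - 1*x*y - 7*y^2 + 2*x - 7*y - 2 is:
H = [[-6, -1], [-1, -14]]
Trace = -6 - 14 = -20
Determinant = -6*-14 - (-1)^2 = 83
Discriminant = (-20)^2 - 4*83 = 68.0
Eigenvalues: lambda_1 = -14.1231, lambda_2 = -5.8769
The function is concave.

1


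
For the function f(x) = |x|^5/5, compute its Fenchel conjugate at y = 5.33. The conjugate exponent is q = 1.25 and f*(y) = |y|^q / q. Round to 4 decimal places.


The conjugate exponent q satisfies 1/p + 1/q = 1.
p = 5, so q = 5/(5 - 1) = 1.25
|y|^q = 5.33^1.25 = 8.0986
f*(5.33) = 8.0986 / 1.25 = 6.4789


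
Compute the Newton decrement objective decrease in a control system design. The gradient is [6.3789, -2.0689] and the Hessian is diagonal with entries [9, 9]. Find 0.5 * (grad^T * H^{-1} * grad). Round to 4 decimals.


Step 1: H is diagonal, so H^(-1) * g = [0.7088, -0.2299].
Step 2: g^T H^(-1) g = sum_i g_i^2 / H_ii
  = (6.3789)^2/9 + (-2.0689)^2/9
  = 4.5212 + 0.4756 = 4.9967
Step 3: Objective decrease = 0.5 * g^T H^(-1) g = 2.4984


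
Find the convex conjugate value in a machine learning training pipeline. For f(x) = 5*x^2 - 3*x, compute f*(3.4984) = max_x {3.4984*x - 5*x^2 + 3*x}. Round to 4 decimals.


f*(y) = sup_x {y*x - a*x^2 - b*x} = sup_x {(y-b)*x - a*x^2}
FOC: (y - b) - 2a*x = 0 => x* = (y - b)/(2a)
x* = (3.4984 + 3)/(2*5) = 0.6498
f*(3.4984) = (y-b)^2/(4a) = (3.4984 + 3)^2/(4*5)
= 42.2292/20 = 2.1115


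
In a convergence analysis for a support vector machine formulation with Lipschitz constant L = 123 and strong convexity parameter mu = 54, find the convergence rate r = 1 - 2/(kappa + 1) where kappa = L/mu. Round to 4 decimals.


Step 1: Compute the condition number.
kappa = L/mu = 123/54 = 2.2778
Step 2: Compute the convergence rate.
r = 1 - 2/(kappa + 1) = 1 - 2*mu/(L + mu) = (L - mu)/(L + mu) = 69/177 = 0.3898


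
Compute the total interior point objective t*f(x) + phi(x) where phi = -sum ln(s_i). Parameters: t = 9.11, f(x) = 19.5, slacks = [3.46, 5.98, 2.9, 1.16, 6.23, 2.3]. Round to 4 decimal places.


Step 1: Compute log-barrier.
ln values: [1.2413, 1.7884, 1.0647, 0.1484, 1.8294, 0.8329]
phi = -(1.2413 + 1.7884 + 1.0647 + 0.1484 + 1.8294 + 0.8329) = -6.9051
Step 2: Compute augmented objective.
t*f(x) = 9.11*19.5 = 177.645
Total = 177.645 - 6.9051 = 170.7399


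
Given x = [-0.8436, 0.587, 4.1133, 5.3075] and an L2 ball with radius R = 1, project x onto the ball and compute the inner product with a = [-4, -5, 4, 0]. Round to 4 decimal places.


Step 1: Compute ||x|| (intermediates to 6 decimals).
||x|| = sqrt((-0.8436)^2 + 0.587^2 + 4.1133^2 + 5.3075^2) = 6.793013
Step 2: Project.
Since ||x|| > R, scale = R/||x|| = 1/6.793013 = 0.14721, proj(x) = scale * x
proj(x) = [-0.124186, 0.086412, 0.605519, 0.781317]
Step 3: Dot product.
a^T * proj(x) = -4*(-0.124186) - 5*0.086412 + 4*0.605519 + 0*0.781317 = 2.4868


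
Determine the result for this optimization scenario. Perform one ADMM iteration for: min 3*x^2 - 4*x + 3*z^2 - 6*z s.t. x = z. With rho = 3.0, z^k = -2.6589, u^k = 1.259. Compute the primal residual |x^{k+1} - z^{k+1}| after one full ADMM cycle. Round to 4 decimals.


ADMM iteration with rho = 3.0, z^k = -2.6589, u^k = 1.259
Step 1: x-update.
Minimize 3*x^2 - 4*x + (3.0/2)*(x + 2.6589 + 1.259)^2
FOC: (2*3 + 3.0)*x = 4 + 3.0*(-2.6589 - 1.259)
x^{k+1} = -0.8615
Step 2: z-update.
Minimize 3*z^2 - 6*z + (3.0/2)*(-0.8615 - z + 1.259)^2
FOC: (2*3 + 3.0)*z = 6 + 3.0*(-0.8615 + 1.259)
z^{k+1} = 0.7992
Step 3: u-update.
u^{k+1} = 1.259 - 0.8615 - 0.7992 = -0.4017
Step 4: Primal residual = |-0.8615 - 0.7992| = 1.6607


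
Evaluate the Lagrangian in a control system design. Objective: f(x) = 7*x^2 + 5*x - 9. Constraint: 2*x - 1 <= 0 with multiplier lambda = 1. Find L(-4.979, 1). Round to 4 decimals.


Step 1: Evaluate f(x).
f(-4.979) = 7*(-4.979)^2 + 5*(-4.979) - 9 = 139.6381
Step 2: Evaluate g(x).
g(-4.979) = 2*-4.979 - 1 = -10.958
Step 3: Compute Lagrangian.
L = 139.6381 + 1*-10.958 = 128.6801


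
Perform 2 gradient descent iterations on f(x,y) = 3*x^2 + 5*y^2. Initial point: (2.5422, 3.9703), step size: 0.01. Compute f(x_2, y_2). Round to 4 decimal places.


Gradient descent on f(x,y) = 3*x^2 + 5*y^2.
Starting point: (2.5422, 3.9703), alpha = 0.01
Step 1: grad_x = 2*3*2.5422 = 15.2532, grad_y = 2*5*3.9703 = 39.703
  x_1 = 2.5422 - 0.01*15.2532 = 2.3897
  y_1 = 3.9703 - 0.01*39.703 = 3.5733
Step 2: grad_x = 2*3*2.3897 = 14.338, grad_y = 2*5*3.5733 = 35.7327
  x_2 = 2.3897 - 0.01*14.338 = 2.2463
  y_2 = 3.5733 - 0.01*35.7327 = 3.2159
f(2.2463, 3.2159) = 3*2.2463^2 + 5*3.2159^2 = 66.8489


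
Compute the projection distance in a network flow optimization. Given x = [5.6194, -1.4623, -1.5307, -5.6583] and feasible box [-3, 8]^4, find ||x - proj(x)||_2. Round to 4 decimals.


Project each component onto [-3, 8].
clip(5.6194) = 5.6194, clip(-1.4623) = -1.4623, clip(-1.5307) = -1.5307, clip(-5.6583) = -3.0
Projection = [5.6194, -1.4623, -1.5307, -3.0]
Squared diffs: [0.0, 0.0, 0.0, 7.0666]
Distance = sqrt(7.0666) = 2.6583


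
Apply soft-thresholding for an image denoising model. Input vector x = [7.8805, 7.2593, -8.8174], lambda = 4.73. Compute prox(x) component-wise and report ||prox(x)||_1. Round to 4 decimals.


Soft-thresholding with lambda = 4.73:
prox(7.8805) = sign(7.8805)*max(|7.8805| - 4.73, 0) = 3.1505
prox(7.2593) = sign(7.2593)*max(|7.2593| - 4.73, 0) = 2.5293
prox(-8.8174) = sign(-8.8174)*max(|-8.8174| - 4.73, 0) = -4.0874
prox(x) = [3.1505, 2.5293, -4.0874]
||prox(x)||_1 = 3.1505 + 2.5293 + 4.0874 = 9.7672


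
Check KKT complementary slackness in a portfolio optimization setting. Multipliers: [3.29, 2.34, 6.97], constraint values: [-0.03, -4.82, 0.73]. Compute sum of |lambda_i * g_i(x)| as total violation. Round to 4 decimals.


KKT complementary slackness check:
lambda_1 * g_1 = 3.29 * -0.03 = -0.0987
lambda_2 * g_2 = 2.34 * -4.82 = -11.2788
lambda_3 * g_3 = 6.97 * 0.73 = 5.0881
Total violation = 0.0987 + 11.2788 + 5.0881 = 16.4656


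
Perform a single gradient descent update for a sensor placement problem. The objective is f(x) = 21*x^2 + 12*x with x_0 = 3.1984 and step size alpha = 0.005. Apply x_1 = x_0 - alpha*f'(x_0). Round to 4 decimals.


We compute the gradient at x_0 and apply the update.
f'(x) = 42*x + 12
f'(3.1984) = 42*3.1984 + 12 = 146.3328
x_1 = 3.1984 - 0.005*146.3328 = 2.4667


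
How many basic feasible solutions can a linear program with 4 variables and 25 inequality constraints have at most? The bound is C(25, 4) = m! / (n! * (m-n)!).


Each vertex corresponds to some choice of n active constraints out of m, so the number of vertices is at most C(m, n) = m! / (n!(m-n)!).
m = 25, n = 4
Numerator: 25 * 24 * 23 * 22
Denominator: 4! = 24
C(25, 4) = 12650


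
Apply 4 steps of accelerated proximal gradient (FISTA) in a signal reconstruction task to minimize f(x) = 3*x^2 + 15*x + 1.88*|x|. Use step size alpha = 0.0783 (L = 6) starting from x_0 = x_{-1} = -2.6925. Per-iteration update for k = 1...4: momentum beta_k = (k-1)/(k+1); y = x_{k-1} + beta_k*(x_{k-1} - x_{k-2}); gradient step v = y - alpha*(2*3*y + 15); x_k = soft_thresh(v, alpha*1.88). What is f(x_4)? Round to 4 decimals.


FISTA on f(x) = 3*x^2 + 15*x + 1.88*|x|
L = 6, alpha = 0.0783
Iteration 1: beta = 0.0, y = -2.6925 + 0.0*(-2.6925 + 2.6925) = -2.6925
  grad(y) = -1.155, v = y - alpha*grad = -2.6021
  prox(v) = soft_thresh(-2.6021, 0.1472) = -2.4549
Iteration 2: beta = 0.3333, y = -2.4549 + 0.3333*(-2.4549 + 2.6925) = -2.3756
  grad(y) = 0.7461, v = y - alpha*grad = -2.4341
  prox(v) = soft_thresh(-2.4341, 0.1472) = -2.2869
Iteration 3: beta = 0.5, y = -2.2869 + 0.5*(-2.2869 + 2.4549) = -2.2029
  grad(y) = 1.7828, v = y - alpha*grad = -2.3425
  prox(v) = soft_thresh(-2.3425, 0.1472) = -2.1953
Iteration 4: beta = 0.6, y = -2.1953 + 0.6*(-2.1953 + 2.2869) = -2.1403
  grad(y) = 2.1583, v = y - alpha*grad = -2.3093
  prox(v) = soft_thresh(-2.3093, 0.1472) = -2.1621
f(x_4) = 3*(-2.1621)^2 + 15*(-2.1621) + 1.88*|-2.1621| = -14.3427


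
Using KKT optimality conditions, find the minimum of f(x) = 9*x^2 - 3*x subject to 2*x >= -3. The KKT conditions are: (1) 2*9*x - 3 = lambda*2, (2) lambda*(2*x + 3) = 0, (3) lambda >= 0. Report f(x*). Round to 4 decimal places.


Step 1: Try lambda = 0 (constraint inactive).
Stationarity: 2*9*x - 3 = 0
x* = 3/(2*9) = 1/6 = 0.1667 (rounded; the exact value 1/6 is used below)
Check constraint: 2*0.1667 = 0.3334 >= -3 -- satisfied.
Step 2: Compute optimal value.
f(x*) = 9*(1/6)^2 - 3*(1/6) = -0.25


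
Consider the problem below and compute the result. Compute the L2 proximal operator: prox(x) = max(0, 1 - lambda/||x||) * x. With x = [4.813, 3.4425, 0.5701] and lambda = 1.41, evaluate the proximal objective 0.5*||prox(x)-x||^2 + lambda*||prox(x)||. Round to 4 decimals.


Step 1: Compute ||x||.
||x|| = 5.9448
Step 2: Compute scaling factor.
scale = max(0, 1 - 1.41/5.9448) = 0.7628
Step 3: prox(x) = [3.6714, 2.626, 0.4349]
||prox(x)|| = 4.5348
Step 4: Proximal objective.
0.5*||prox-x||^2 = 0.9941
lambda*||prox|| = 6.3941
Total = 7.3881


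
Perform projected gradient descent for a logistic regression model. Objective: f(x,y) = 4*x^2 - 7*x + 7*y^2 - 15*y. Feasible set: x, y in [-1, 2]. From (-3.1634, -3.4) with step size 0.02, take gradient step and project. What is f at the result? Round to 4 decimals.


Step 1: Compute gradient at (-3.1634, -3.4).
grad_x = 2*4*-3.1634 - 7 = -32.3072
grad_y = 2*7*-3.4 - 15 = -62.6
Step 2: Gradient step.
x_raw = -3.1634 - 0.02*-32.3072 = -2.5173
y_raw = -3.4 - 0.02*-62.6 = -2.148
Step 3: Project onto [-1, 2].
x_proj = clip(-2.5173) = -1.0
y_proj = clip(-2.148) = -1.0
Step 4: Evaluate f.
f(-1.0, -1.0) = 33.0


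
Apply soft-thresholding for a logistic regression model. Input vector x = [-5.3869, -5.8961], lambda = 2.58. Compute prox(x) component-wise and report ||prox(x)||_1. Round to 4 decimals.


Soft-thresholding with lambda = 2.58:
prox(-5.3869) = sign(-5.3869)*max(|-5.3869| - 2.58, 0) = -2.8069
prox(-5.8961) = sign(-5.8961)*max(|-5.8961| - 2.58, 0) = -3.3161
prox(x) = [-2.8069, -3.3161]
||prox(x)||_1 = 2.8069 + 3.3161 = 6.123


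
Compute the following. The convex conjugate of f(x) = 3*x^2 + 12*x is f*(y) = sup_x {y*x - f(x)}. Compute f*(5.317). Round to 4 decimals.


f*(y) = sup_x {y*x - a*x^2 - b*x} = sup_x {(y-b)*x - a*x^2}
FOC: (y - b) - 2a*x = 0 => x* = (y - b)/(2a)
x* = (5.317 - 12)/(2*3) = -1.1138
f*(5.317) = (y-b)^2/(4a) = (5.317 - 12)^2/(4*3)
= 44.6625/12 = 3.7219


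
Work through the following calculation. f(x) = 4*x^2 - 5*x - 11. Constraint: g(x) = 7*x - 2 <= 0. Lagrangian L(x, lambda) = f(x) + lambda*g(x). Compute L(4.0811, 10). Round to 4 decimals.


Step 1: Evaluate f(x).
f(4.0811) = 4*4.0811^2 - 5*4.0811 - 11 = 35.216
Step 2: Evaluate g(x).
g(4.0811) = 7*4.0811 - 2 = 26.5677
Step 3: Compute Lagrangian.
L = 35.216 + 10*26.5677 = 300.893


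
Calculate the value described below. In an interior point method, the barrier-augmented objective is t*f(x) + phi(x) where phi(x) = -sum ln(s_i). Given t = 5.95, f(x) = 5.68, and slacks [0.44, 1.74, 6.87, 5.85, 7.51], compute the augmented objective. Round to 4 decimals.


Step 1: Compute log-barrier.
ln values: [-0.821, 0.5539, 1.9272, 1.7664, 2.0162]
phi = -(-0.821 + 0.5539 + 1.9272 + 1.7664 + 2.0162) = -5.4427
Step 2: Compute augmented objective.
t*f(x) = 5.95*5.68 = 33.796
Total = 33.796 - 5.4427 = 28.3533


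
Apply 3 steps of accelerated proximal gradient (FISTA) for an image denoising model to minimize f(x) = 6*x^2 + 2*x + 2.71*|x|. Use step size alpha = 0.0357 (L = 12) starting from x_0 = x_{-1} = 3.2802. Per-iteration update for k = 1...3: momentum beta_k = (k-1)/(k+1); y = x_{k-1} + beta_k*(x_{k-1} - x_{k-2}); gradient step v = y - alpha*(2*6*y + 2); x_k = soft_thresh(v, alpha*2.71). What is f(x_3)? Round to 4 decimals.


FISTA on f(x) = 6*x^2 + 2*x + 2.71*|x|
L = 12, alpha = 0.0357
Iteration 1: beta = 0.0, y = 3.2802 + 0.0*(3.2802 - 3.2802) = 3.2802
  grad(y) = 41.3624, v = y - alpha*grad = 1.8036
  prox(v) = soft_thresh(1.8036, 0.0967) = 1.7068
Iteration 2: beta = 0.3333, y = 1.7068 + 0.3333*(1.7068 - 3.2802) = 1.1824
  grad(y) = 16.1882, v = y - alpha*grad = 0.6044
  prox(v) = soft_thresh(0.6044, 0.0967) = 0.5077
Iteration 3: beta = 0.5, y = 0.5077 + 0.5*(0.5077 - 1.7068) = -0.0919
  grad(y) = 0.8975, v = y - alpha*grad = -0.1239
  prox(v) = soft_thresh(-0.1239, 0.0967) = -0.0272
f(x_3) = 6*(-0.0272)^2 + 2*(-0.0272) + 2.71*|-0.0272| = 0.0237


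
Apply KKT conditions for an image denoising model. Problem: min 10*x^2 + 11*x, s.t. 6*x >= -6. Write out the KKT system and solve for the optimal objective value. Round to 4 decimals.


Step 1: Try lambda = 0 (constraint inactive).
Stationarity: 2*10*x + 11 = 0
x* = -11/(2*10) = -0.55
Check constraint: 6*-0.55 = -3.3 >= -6 -- satisfied.
Step 2: Compute optimal value.
f(x*) = 10*(-0.55)^2 + 11*(-0.55) = -3.025


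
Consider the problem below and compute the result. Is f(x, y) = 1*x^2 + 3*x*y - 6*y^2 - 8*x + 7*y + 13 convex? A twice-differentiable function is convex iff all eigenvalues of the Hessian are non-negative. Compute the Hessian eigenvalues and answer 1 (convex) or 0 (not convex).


The Hessian of f(x,y) = 1*x^2 + 3*x*y - 6*y^2 - 8*x + 7*y + 13 is:
H = [[2, 3], [3, -12]]
Trace = 2 - 12 = -10
Determinant = 2*-12 - (3)^2 = -33
Discriminant = (-10)^2 - 4*-33 = 232.0
Eigenvalues: lambda_1 = -12.6158, lambda_2 = 2.6158
The function is not convex.

0


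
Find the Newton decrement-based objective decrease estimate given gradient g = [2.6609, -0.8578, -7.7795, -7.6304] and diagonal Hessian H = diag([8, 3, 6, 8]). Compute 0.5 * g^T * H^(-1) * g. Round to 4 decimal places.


Step 1: H is diagonal, so H^(-1) * g = [0.3326, -0.2859, -1.2966, -0.9538].
Step 2: g^T H^(-1) g = sum_i g_i^2 / H_ii
  = (2.6609)^2/8 + (-0.8578)^2/3 + (-7.7795)^2/6 + (-7.6304)^2/8
  = 0.885 + 0.2453 + 10.0868 + 7.2779 = 18.495
Step 3: Objective decrease = 0.5 * g^T H^(-1) g = 9.2475


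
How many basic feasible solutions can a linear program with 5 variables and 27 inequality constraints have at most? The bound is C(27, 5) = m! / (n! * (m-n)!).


Each vertex corresponds to some choice of n active constraints out of m, so the number of vertices is at most C(m, n) = m! / (n!(m-n)!).
m = 27, n = 5
Numerator: 27 * 26 * 25 * 24 * 23
Denominator: 5! = 120
C(27, 5) = 80730


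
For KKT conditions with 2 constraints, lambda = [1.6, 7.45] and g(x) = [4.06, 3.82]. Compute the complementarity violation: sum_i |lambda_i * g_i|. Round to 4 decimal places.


KKT complementary slackness check:
lambda_1 * g_1 = 1.6 * 4.06 = 6.496
lambda_2 * g_2 = 7.45 * 3.82 = 28.459
Total violation = 6.496 + 28.459 = 34.955


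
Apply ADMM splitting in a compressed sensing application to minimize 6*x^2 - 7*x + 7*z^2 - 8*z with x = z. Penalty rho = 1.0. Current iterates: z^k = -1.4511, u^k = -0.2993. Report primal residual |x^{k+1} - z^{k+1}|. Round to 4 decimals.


ADMM iteration with rho = 1.0, z^k = -1.4511, u^k = -0.2993
Step 1: x-update.
Minimize 6*x^2 - 7*x + (1.0/2)*(x + 1.4511 - 0.2993)^2
FOC: (2*6 + 1.0)*x = 7 + 1.0*(-1.4511 + 0.2993)
x^{k+1} = 0.4499
Step 2: z-update.
Minimize 7*z^2 - 8*z + (1.0/2)*(0.4499 - z - 0.2993)^2
FOC: (2*7 + 1.0)*z = 8 + 1.0*(0.4499 - 0.2993)
z^{k+1} = 0.5434
Step 3: u-update.
u^{k+1} = -0.2993 + 0.4499 - 0.5434 = -0.3928
Step 4: Primal residual = |0.4499 - 0.5434| = 0.0935


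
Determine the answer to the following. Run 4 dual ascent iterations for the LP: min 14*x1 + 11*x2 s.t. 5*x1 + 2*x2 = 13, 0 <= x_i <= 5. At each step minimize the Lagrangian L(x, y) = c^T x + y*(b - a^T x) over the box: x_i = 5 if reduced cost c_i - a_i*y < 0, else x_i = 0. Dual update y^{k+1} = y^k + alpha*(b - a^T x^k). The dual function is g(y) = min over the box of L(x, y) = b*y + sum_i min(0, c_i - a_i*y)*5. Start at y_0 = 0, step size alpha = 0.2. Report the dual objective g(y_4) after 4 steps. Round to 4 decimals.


Dual ascent for LP: min 14*x1 + 11*x2, 5*x1 + 2*x2 = 13, 0 <= x_i <= 5
Step 1: y^k = 0.0, reduced costs: (14.0, 11.0)
  x^k = (0.0, 0.0), subgradient = b - a^T x = 13.0
  y^{k+1} = 0.0 + 0.2*13.0 = 2.6
Step 2: y^k = 2.6, reduced costs: (1.0, 5.8)
  x^k = (0.0, 0.0), subgradient = b - a^T x = 13.0
  y^{k+1} = 2.6 + 0.2*13.0 = 5.2
Step 3: y^k = 5.2, reduced costs: (-12.0, 0.6)
  x^k = (5.0, 0.0), subgradient = b - a^T x = -12.0
  y^{k+1} = 5.2 + 0.2*-12.0 = 2.8
Step 4: y^k = 2.8, reduced costs: (0.0, 5.4)
  x^k = (0.0, 0.0), subgradient = b - a^T x = 13.0
  y^{k+1} = 2.8 + 0.2*13.0 = 5.4
Dual objective at y_4 = 5.4: reduced costs (-13.0, 0.2), box minimizer x = (5.0, 0.0)
g(y_4) = b*y + (c1 - a1*y)*x1 + (c2 - a2*y)*x2 = 13*5.4 + (-13.0)*5.0 + 0.2*0.0 = 70.2 - 65.0 + 0.0 = 5.2


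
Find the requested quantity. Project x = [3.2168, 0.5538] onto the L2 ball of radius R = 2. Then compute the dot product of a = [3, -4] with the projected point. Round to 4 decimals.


Step 1: Compute ||x|| (intermediates to 6 decimals).
||x|| = sqrt(3.2168^2 + 0.5538^2) = 3.264123
Step 2: Project.
Since ||x|| > R, scale = R/||x|| = 2/3.264123 = 0.612722, proj(x) = scale * x
proj(x) = [1.971004, 0.339325]
Step 3: Dot product.
a^T * proj(x) = 3*1.971004 - 4*0.339325 = 4.5557


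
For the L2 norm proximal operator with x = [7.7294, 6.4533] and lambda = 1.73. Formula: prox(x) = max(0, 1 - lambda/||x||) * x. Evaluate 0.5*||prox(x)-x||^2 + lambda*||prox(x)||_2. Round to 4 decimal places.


Step 1: Compute ||x||.
||x|| = 10.0692
Step 2: Compute scaling factor.
scale = max(0, 1 - 1.73/10.0692) = 0.8282
Step 3: prox(x) = [6.4014, 5.3446]
||prox(x)|| = 8.3392
Step 4: Proximal objective.
0.5*||prox-x||^2 = 1.4965
lambda*||prox|| = 14.4268
Total = 15.9233


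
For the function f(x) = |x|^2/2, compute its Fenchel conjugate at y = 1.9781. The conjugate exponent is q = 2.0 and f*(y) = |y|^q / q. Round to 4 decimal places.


The conjugate exponent q satisfies 1/p + 1/q = 1.
p = 2, so q = 2/(2 - 1) = 2.0
|y|^q = 1.9781^2.0 = 3.9129
f*(1.9781) = 3.9129 / 2.0 = 1.9564


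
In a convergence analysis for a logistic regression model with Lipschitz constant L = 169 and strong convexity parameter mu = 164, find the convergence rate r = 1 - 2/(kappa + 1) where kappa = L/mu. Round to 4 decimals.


Step 1: Compute the condition number.
kappa = L/mu = 169/164 = 1.0305
Step 2: Compute the convergence rate.
r = 1 - 2/(kappa + 1) = 1 - 2*mu/(L + mu) = (L - mu)/(L + mu) = 5/333 = 0.015


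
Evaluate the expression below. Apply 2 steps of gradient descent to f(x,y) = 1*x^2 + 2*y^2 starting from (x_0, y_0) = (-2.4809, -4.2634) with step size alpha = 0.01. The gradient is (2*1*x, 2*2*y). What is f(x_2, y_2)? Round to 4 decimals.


Gradient descent on f(x,y) = 1*x^2 + 2*y^2.
Starting point: (-2.4809, -4.2634), alpha = 0.01
Step 1: grad_x = 2*1*-2.4809 = -4.9618, grad_y = 2*2*-4.2634 = -17.0536
  x_1 = -2.4809 - 0.01*-4.9618 = -2.4313
  y_1 = -4.2634 - 0.01*-17.0536 = -4.0929
Step 2: grad_x = 2*1*-2.4313 = -4.8626, grad_y = 2*2*-4.0929 = -16.3715
  x_2 = -2.4313 - 0.01*-4.8626 = -2.3827
  y_2 = -4.0929 - 0.01*-16.3715 = -3.9291
f(-2.3827, -3.9291) = 1*(-2.3827)^2 + 2*(-3.9291)^2 = 36.5535


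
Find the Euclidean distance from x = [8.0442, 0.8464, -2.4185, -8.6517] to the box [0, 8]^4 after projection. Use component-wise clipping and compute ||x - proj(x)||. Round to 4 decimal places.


Project each component onto [0, 8].
clip(8.0442) = 8.0, clip(0.8464) = 0.8464, clip(-2.4185) = 0.0, clip(-8.6517) = 0.0
Projection = [8.0, 0.8464, 0.0, 0.0]
Squared diffs: [0.002, 0.0, 5.8491, 74.8519]
Distance = sqrt(80.703) = 8.9835


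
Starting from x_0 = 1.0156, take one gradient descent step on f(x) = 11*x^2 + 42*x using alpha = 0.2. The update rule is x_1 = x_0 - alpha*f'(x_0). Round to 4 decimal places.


We compute the gradient at x_0 and apply the update.
f'(x) = 22*x + 42
f'(1.0156) = 22*1.0156 + 42 = 64.3432
x_1 = 1.0156 - 0.2*64.3432 = -11.853


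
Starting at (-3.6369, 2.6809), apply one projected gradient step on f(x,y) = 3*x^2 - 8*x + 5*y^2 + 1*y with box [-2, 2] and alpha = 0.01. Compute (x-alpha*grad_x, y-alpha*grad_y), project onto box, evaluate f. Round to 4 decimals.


Step 1: Compute gradient at (-3.6369, 2.6809).
grad_x = 2*3*-3.6369 - 8 = -29.8214
grad_y = 2*5*2.6809 + 1 = 27.809
Step 2: Gradient step.
x_raw = -3.6369 - 0.01*-29.8214 = -3.3387
y_raw = 2.6809 - 0.01*27.809 = 2.4028
Step 3: Project onto [-2, 2].
x_proj = clip(-3.3387) = -2.0
y_proj = clip(2.4028) = 2.0
Step 4: Evaluate f.
f(-2.0, 2.0) = 50.0


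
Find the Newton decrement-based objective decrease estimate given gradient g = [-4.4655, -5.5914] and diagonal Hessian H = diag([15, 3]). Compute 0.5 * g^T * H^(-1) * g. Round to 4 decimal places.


Step 1: H is diagonal, so H^(-1) * g = [-0.2977, -1.8638].
Step 2: g^T H^(-1) g = sum_i g_i^2 / H_ii
  = (-4.4655)^2/15 + (-5.5914)^2/3
  = 1.3294 + 10.4213 = 11.7506
Step 3: Objective decrease = 0.5 * g^T H^(-1) g = 5.8753


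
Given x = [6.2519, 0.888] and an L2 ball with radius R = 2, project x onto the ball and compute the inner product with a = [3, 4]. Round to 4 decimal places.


Step 1: Compute ||x|| (intermediates to 6 decimals).
||x|| = sqrt(6.2519^2 + 0.888^2) = 6.314649
Step 2: Project.
Since ||x|| > R, scale = R/||x|| = 2/6.314649 = 0.316724, proj(x) = scale * x
proj(x) = [1.980127, 0.281251]
Step 3: Dot product.
a^T * proj(x) = 3*1.980127 + 4*0.281251 = 7.0654


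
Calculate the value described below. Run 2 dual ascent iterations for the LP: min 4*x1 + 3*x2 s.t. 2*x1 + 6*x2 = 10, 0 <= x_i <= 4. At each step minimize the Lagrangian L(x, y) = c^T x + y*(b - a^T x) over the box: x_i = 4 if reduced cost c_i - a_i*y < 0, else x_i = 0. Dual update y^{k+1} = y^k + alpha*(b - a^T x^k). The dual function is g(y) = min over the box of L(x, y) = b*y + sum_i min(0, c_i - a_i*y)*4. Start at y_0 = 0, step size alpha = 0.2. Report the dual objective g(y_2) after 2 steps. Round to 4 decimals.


Dual ascent for LP: min 4*x1 + 3*x2, 2*x1 + 6*x2 = 10, 0 <= x_i <= 4
Step 1: y^k = 0.0, reduced costs: (4.0, 3.0)
  x^k = (0.0, 0.0), subgradient = b - a^T x = 10.0
  y^{k+1} = 0.0 + 0.2*10.0 = 2.0
Step 2: y^k = 2.0, reduced costs: (0.0, -9.0)
  x^k = (0.0, 4.0), subgradient = b - a^T x = -14.0
  y^{k+1} = 2.0 + 0.2*-14.0 = -0.8
Dual objective at y_2 = -0.8: reduced costs (5.6, 7.8), box minimizer x = (0.0, 0.0)
g(y_2) = b*y + (c1 - a1*y)*x1 + (c2 - a2*y)*x2 = 10*(-0.8) + 5.6*0.0 + 7.8*0.0 = -8.0 + 0.0 + 0.0 = -8.0


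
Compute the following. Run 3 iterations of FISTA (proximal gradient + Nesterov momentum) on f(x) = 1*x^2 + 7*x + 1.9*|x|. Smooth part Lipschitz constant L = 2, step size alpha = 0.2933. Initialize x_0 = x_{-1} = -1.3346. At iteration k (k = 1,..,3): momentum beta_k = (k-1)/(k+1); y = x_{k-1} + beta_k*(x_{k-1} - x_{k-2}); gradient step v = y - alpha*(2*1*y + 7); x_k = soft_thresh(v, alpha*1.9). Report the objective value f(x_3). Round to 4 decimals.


FISTA on f(x) = 1*x^2 + 7*x + 1.9*|x|
L = 2, alpha = 0.2933
Iteration 1: beta = 0.0, y = -1.3346 + 0.0*(-1.3346 + 1.3346) = -1.3346
  grad(y) = 4.3308, v = y - alpha*grad = -2.6048
  prox(v) = soft_thresh(-2.6048, 0.5573) = -2.0476
Iteration 2: beta = 0.3333, y = -2.0476 + 0.3333*(-2.0476 + 1.3346) = -2.2852
  grad(y) = 2.4296, v = y - alpha*grad = -2.9978
  prox(v) = soft_thresh(-2.9978, 0.5573) = -2.4405
Iteration 3: beta = 0.5, y = -2.4405 + 0.5*(-2.4405 + 2.0476) = -2.637
  grad(y) = 1.726, v = y - alpha*grad = -3.1432
  prox(v) = soft_thresh(-3.1432, 0.5573) = -2.586
f(x_3) = 1*(-2.586)^2 + 7*(-2.586) + 1.9*|-2.586| = -6.5012


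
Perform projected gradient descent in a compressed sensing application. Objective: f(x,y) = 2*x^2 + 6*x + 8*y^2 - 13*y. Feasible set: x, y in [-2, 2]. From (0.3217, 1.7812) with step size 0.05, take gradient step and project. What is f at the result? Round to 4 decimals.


Step 1: Compute gradient at (0.3217, 1.7812).
grad_x = 2*2*0.3217 + 6 = 7.2868
grad_y = 2*8*1.7812 - 13 = 15.4992
Step 2: Gradient step.
x_raw = 0.3217 - 0.05*7.2868 = -0.0426
y_raw = 1.7812 - 0.05*15.4992 = 1.0062
Step 3: Project onto [-2, 2].
x_proj = clip(-0.0426) = -0.0426
y_proj = clip(1.0062) = 1.0062
Step 4: Evaluate f.
f(-0.0426, 1.0062) = -5.2332


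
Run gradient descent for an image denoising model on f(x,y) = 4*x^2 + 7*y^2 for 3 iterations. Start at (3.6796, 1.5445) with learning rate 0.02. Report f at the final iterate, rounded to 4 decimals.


Gradient descent on f(x,y) = 4*x^2 + 7*y^2.
Starting point: (3.6796, 1.5445), alpha = 0.02
Step 1: grad_x = 2*4*3.6796 = 29.4368, grad_y = 2*7*1.5445 = 21.623
  x_1 = 3.6796 - 0.02*29.4368 = 3.0909
  y_1 = 1.5445 - 0.02*21.623 = 1.112
Step 2: grad_x = 2*4*3.0909 = 24.7269, grad_y = 2*7*1.112 = 15.5686
  x_2 = 3.0909 - 0.02*24.7269 = 2.5963
  y_2 = 1.112 - 0.02*15.5686 = 0.8007
Step 3: grad_x = 2*4*2.5963 = 20.7706, grad_y = 2*7*0.8007 = 11.2094
  x_3 = 2.5963 - 0.02*20.7706 = 2.1809
  y_3 = 0.8007 - 0.02*11.2094 = 0.5765
f(2.1809, 0.5765) = 4*2.1809^2 + 7*0.5765^2 = 21.3519


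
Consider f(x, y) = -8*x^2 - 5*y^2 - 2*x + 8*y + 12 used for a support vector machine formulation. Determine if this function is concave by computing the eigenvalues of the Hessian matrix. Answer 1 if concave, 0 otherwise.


The Hessian of f(x,y) = -8*x^2 - 5*y^2 - 2*x + 8*y + 12 is:
H = [[-16, 0], [0, -10]]
Trace = -16 - 10 = -26
Determinant = -16*-10 - (0)^2 = 160
Discriminant = (-26)^2 - 4*160 = 36.0
Eigenvalues: lambda_1 = -16.0, lambda_2 = -10.0
The function is concave.

1


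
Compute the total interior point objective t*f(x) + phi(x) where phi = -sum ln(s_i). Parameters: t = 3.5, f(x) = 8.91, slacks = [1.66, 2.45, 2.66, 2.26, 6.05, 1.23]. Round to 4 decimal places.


Step 1: Compute log-barrier.
ln values: [0.5068, 0.8961, 0.9783, 0.8154, 1.8001, 0.207]
phi = -(0.5068 + 0.8961 + 0.9783 + 0.8154 + 1.8001 + 0.207) = -5.2037
Step 2: Compute augmented objective.
t*f(x) = 3.5*8.91 = 31.185
Total = 31.185 - 5.2037 = 25.9813


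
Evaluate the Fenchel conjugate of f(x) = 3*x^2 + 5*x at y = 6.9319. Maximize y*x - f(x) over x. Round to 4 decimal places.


f*(y) = sup_x {y*x - a*x^2 - b*x} = sup_x {(y-b)*x - a*x^2}
FOC: (y - b) - 2a*x = 0 => x* = (y - b)/(2a)
x* = (6.9319 - 5)/(2*3) = 0.322
f*(6.9319) = (y-b)^2/(4a) = (6.9319 - 5)^2/(4*3)
= 3.7322/12 = 0.311


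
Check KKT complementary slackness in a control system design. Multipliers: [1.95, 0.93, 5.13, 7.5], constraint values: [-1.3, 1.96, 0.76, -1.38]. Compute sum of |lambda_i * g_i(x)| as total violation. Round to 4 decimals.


KKT complementary slackness check:
lambda_1 * g_1 = 1.95 * -1.3 = -2.535
lambda_2 * g_2 = 0.93 * 1.96 = 1.8228
lambda_3 * g_3 = 5.13 * 0.76 = 3.8988
lambda_4 * g_4 = 7.5 * -1.38 = -10.35
Total violation = 2.535 + 1.8228 + 3.8988 + 10.35 = 18.6066


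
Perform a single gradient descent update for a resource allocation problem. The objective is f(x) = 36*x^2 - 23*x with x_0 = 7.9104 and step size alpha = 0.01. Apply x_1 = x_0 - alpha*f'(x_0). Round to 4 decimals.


We compute the gradient at x_0 and apply the update.
f'(x) = 72*x - 23
f'(7.9104) = 72*7.9104 - 23 = 546.5488
x_1 = 7.9104 - 0.01*546.5488 = 2.4449


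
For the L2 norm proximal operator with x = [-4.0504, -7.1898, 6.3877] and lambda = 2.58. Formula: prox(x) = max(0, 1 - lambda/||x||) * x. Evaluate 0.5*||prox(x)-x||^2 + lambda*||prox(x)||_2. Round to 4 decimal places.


Step 1: Compute ||x||.
||x|| = 10.4356
Step 2: Compute scaling factor.
scale = max(0, 1 - 2.58/10.4356) = 0.7528
Step 3: prox(x) = [-3.049, -5.4123, 4.8085]
||prox(x)|| = 7.8556
Step 4: Proximal objective.
0.5*||prox-x||^2 = 3.3282
lambda*||prox|| = 20.2674
Total = 23.5956


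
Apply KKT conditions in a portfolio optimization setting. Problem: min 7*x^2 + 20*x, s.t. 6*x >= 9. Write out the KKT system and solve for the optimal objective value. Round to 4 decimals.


Step 1: Try lambda = 0 (constraint inactive).
x_unc = -20/(2*7) = -1.4286
Check: 6*-1.4286 = -8.5716 < 9 -- violated!
Step 2: Constraint must be active: 6*x = 9
x* = 9/6 = 1.5
lambda = (2*7*1.5 + 20)/6 = 6.8333
Step 3: Compute optimal value.
f(x*) = 7*1.5^2 + 20*1.5 = 45.75


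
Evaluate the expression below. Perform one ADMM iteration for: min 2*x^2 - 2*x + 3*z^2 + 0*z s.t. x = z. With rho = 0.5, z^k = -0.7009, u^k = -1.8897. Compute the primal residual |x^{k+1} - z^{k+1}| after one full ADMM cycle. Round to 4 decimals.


ADMM iteration with rho = 0.5, z^k = -0.7009, u^k = -1.8897
Step 1: x-update.
Minimize 2*x^2 - 2*x + (0.5/2)*(x + 0.7009 - 1.8897)^2
FOC: (2*2 + 0.5)*x = 2 + 0.5*(-0.7009 + 1.8897)
x^{k+1} = 0.5765
Step 2: z-update.
Minimize 3*z^2 + 0*z + (0.5/2)*(0.5765 - z - 1.8897)^2
FOC: (2*3 + 0.5)*z = 0 + 0.5*(0.5765 - 1.8897)
z^{k+1} = -0.101
Step 3: u-update.
u^{k+1} = -1.8897 + 0.5765 + 0.101 = -1.2122
Step 4: Primal residual = |0.5765 + 0.101| = 0.6775


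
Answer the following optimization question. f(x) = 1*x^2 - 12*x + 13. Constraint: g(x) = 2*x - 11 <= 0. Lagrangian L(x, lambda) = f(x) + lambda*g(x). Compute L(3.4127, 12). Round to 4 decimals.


Step 1: Evaluate f(x).
f(3.4127) = 1*3.4127^2 - 12*3.4127 + 13 = -16.3059
Step 2: Evaluate g(x).
g(3.4127) = 2*3.4127 - 11 = -4.1746
Step 3: Compute Lagrangian.
L = -16.3059 + 12*-4.1746 = -66.4011


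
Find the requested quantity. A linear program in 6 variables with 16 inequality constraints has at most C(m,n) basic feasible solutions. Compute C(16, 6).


Each vertex corresponds to some choice of n active constraints out of m, so the number of vertices is at most C(m, n) = m! / (n!(m-n)!).
m = 16, n = 6
Numerator: 16 * 15 * 14 * 13 * 12 * 11
Denominator: 6! = 720
C(16, 6) = 8008


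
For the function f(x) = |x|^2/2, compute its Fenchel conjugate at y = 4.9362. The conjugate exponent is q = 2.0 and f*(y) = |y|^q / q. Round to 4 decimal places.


The conjugate exponent q satisfies 1/p + 1/q = 1.
p = 2, so q = 2/(2 - 1) = 2.0
|y|^q = 4.9362^2.0 = 24.3661
f*(4.9362) = 24.3661 / 2.0 = 12.183


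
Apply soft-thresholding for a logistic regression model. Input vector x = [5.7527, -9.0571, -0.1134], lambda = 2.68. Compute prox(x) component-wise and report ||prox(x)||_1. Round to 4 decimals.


Soft-thresholding with lambda = 2.68:
prox(5.7527) = sign(5.7527)*max(|5.7527| - 2.68, 0) = 3.0727
prox(-9.0571) = sign(-9.0571)*max(|-9.0571| - 2.68, 0) = -6.3771
prox(-0.1134) = sign(-0.1134)*max(|-0.1134| - 2.68, 0) = 0.0
prox(x) = [3.0727, -6.3771, 0.0]
||prox(x)||_1 = 3.0727 + 6.3771 + 0.0 = 9.4498


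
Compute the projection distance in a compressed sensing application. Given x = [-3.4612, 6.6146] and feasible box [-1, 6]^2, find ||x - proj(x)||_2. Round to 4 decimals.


Project each component onto [-1, 6].
clip(-3.4612) = -1.0, clip(6.6146) = 6.0
Projection = [-1.0, 6.0]
Squared diffs: [6.0575, 0.3777]
Distance = sqrt(6.4352) = 2.5368


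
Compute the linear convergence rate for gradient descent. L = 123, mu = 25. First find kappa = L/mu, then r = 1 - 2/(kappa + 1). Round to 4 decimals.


Step 1: Compute the condition number.
kappa = L/mu = 123/25 = 4.92
Step 2: Compute the convergence rate.
r = 1 - 2/(kappa + 1) = 1 - 2*mu/(L + mu) = (L - mu)/(L + mu) = 98/148 = 0.6622


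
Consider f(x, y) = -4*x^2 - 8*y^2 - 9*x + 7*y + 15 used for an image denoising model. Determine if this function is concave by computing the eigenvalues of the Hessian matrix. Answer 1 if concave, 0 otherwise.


The Hessian of f(x,y) = -4*x^2 - 8*y^2 - 9*x + 7*y + 15 is:
H = [[-8, 0], [0, -16]]
Trace = -8 - 16 = -24
Determinant = -8*-16 - (0)^2 = 128
Discriminant = (-24)^2 - 4*128 = 64.0
Eigenvalues: lambda_1 = -16.0, lambda_2 = -8.0
The function is concave.

1


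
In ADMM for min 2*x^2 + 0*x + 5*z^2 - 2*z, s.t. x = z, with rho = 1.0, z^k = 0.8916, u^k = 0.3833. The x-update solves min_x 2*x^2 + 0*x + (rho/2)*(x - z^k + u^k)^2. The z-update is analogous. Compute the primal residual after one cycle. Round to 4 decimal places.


ADMM iteration with rho = 1.0, z^k = 0.8916, u^k = 0.3833
Step 1: x-update.
Minimize 2*x^2 + 0*x + (1.0/2)*(x - 0.8916 + 0.3833)^2
FOC: (2*2 + 1.0)*x = 0 + 1.0*(0.8916 - 0.3833)
x^{k+1} = 0.1017
Step 2: z-update.
Minimize 5*z^2 - 2*z + (1.0/2)*(0.1017 - z + 0.3833)^2
FOC: (2*5 + 1.0)*z = 2 + 1.0*(0.1017 + 0.3833)
z^{k+1} = 0.2259
Step 3: u-update.
u^{k+1} = 0.3833 + 0.1017 - 0.2259 = 0.2591
Step 4: Primal residual = |0.1017 - 0.2259| = 0.1242


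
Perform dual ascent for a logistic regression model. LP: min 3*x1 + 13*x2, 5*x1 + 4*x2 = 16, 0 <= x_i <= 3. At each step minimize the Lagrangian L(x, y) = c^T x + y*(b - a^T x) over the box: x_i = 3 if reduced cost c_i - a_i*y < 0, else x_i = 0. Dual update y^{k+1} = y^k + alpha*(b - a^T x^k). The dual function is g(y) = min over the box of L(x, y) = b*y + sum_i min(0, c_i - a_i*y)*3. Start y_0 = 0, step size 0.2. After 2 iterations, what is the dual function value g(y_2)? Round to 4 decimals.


Dual ascent for LP: min 3*x1 + 13*x2, 5*x1 + 4*x2 = 16, 0 <= x_i <= 3
Step 1: y^k = 0.0, reduced costs: (3.0, 13.0)
  x^k = (0.0, 0.0), subgradient = b - a^T x = 16.0
  y^{k+1} = 0.0 + 0.2*16.0 = 3.2
Step 2: y^k = 3.2, reduced costs: (-13.0, 0.2)
  x^k = (3.0, 0.0), subgradient = b - a^T x = 1.0
  y^{k+1} = 3.2 + 0.2*1.0 = 3.4
Dual objective at y_2 = 3.4: reduced costs (-14.0, -0.6), box minimizer x = (3.0, 3.0)
g(y_2) = b*y + (c1 - a1*y)*x1 + (c2 - a2*y)*x2 = 16*3.4 + (-14.0)*3.0 + (-0.6)*3.0 = 54.4 - 42.0 - 1.8 = 10.6


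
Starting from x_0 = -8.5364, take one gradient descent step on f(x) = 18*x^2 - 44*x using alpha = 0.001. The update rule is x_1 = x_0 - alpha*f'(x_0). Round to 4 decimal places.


We compute the gradient at x_0 and apply the update.
f'(x) = 36*x - 44
f'(-8.5364) = 36*-8.5364 - 44 = -351.3104
x_1 = -8.5364 - 0.001*-351.3104 = -8.1851


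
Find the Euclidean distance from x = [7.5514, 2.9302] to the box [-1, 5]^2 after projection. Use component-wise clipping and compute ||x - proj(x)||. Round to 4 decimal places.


Project each component onto [-1, 5].
clip(7.5514) = 5.0, clip(2.9302) = 2.9302
Projection = [5.0, 2.9302]
Squared diffs: [6.5096, 0.0]
Distance = sqrt(6.5096) = 2.5514


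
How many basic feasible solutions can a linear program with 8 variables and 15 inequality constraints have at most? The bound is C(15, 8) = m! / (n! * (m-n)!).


Each vertex corresponds to some choice of n active constraints out of m, so the number of vertices is at most C(m, n) = m! / (n!(m-n)!).
m = 15, n = 8
Numerator: 15 * 14 * 13 * 12 * 11 * 10 * 9 * 8
Denominator: 8! = 40320
C(15, 8) = 6435


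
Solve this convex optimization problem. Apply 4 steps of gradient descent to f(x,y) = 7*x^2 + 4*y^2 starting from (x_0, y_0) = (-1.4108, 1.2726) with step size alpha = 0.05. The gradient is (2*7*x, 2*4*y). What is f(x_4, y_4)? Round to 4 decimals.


Gradient descent on f(x,y) = 7*x^2 + 4*y^2.
Starting point: (-1.4108, 1.2726), alpha = 0.05
Step 1: grad_x = 2*7*-1.4108 = -19.7512, grad_y = 2*4*1.2726 = 10.1808
  x_1 = -1.4108 - 0.05*-19.7512 = -0.4232
  y_1 = 1.2726 - 0.05*10.1808 = 0.7636
Step 2: grad_x = 2*7*-0.4232 = -5.9254, grad_y = 2*4*0.7636 = 6.1085
  x_2 = -0.4232 - 0.05*-5.9254 = -0.127
  y_2 = 0.7636 - 0.05*6.1085 = 0.4581
Step 3: grad_x = 2*7*-0.127 = -1.7776, grad_y = 2*4*0.4581 = 3.6651
  x_3 = -0.127 - 0.05*-1.7776 = -0.0381
  y_3 = 0.4581 - 0.05*3.6651 = 0.2749
Step 4: grad_x = 2*7*-0.0381 = -0.5333, grad_y = 2*4*0.2749 = 2.1991
  x_4 = -0.0381 - 0.05*-0.5333 = -0.0114
  y_4 = 0.2749 - 0.05*2.1991 = 0.1649
f(-0.0114, 0.1649) = 7*(-0.0114)^2 + 4*0.1649^2 = 0.1097


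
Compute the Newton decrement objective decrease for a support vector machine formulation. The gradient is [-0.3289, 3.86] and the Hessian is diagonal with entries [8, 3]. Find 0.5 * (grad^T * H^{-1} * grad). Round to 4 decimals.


Step 1: H is diagonal, so H^(-1) * g = [-0.0411, 1.2867].
Step 2: g^T H^(-1) g = sum_i g_i^2 / H_ii
  = (-0.3289)^2/8 + (3.86)^2/3
  = 0.0135 + 4.9665 = 4.9801
Step 3: Objective decrease = 0.5 * g^T H^(-1) g = 2.49


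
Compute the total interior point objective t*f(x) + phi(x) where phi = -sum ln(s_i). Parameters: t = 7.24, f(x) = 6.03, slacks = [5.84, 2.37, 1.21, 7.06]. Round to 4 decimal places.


Step 1: Compute log-barrier.
ln values: [1.7647, 0.8629, 0.1906, 1.9544]
phi = -(1.7647 + 0.8629 + 0.1906 + 1.9544) = -4.7727
Step 2: Compute augmented objective.
t*f(x) = 7.24*6.03 = 43.6572
Total = 43.6572 - 4.7727 = 38.8845


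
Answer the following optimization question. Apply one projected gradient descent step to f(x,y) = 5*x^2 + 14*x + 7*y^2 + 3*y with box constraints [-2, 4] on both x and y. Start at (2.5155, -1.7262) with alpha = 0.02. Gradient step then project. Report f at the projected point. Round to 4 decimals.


Step 1: Compute gradient at (2.5155, -1.7262).
grad_x = 2*5*2.5155 + 14 = 39.155
grad_y = 2*7*-1.7262 + 3 = -21.1668
Step 2: Gradient step.
x_raw = 2.5155 - 0.02*39.155 = 1.7324
y_raw = -1.7262 - 0.02*-21.1668 = -1.3029
Step 3: Project onto [-2, 4].
x_proj = clip(1.7324) = 1.7324
y_proj = clip(-1.3029) = -1.3029
Step 4: Evaluate f.
f(1.7324, -1.3029) = 47.2332


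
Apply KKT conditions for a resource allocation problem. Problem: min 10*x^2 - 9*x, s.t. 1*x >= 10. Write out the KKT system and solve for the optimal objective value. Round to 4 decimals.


Step 1: Try lambda = 0 (constraint inactive).
x_unc = 9/(2*10) = 0.45
Check: 1*0.45 = 0.45 < 10 -- violated!
Step 2: Constraint must be active: 1*x = 10
x* = 10/1 = 10.0
lambda = (2*10*10.0 - 9)/1 = 191.0
Step 3: Compute optimal value.
f(x*) = 10*10.0^2 - 9*10.0 = 910.0


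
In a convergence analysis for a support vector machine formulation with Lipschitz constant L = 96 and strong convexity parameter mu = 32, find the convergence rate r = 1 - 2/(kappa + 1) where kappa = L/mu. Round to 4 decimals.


Step 1: Compute the condition number.
kappa = L/mu = 96/32 = 3.0
Step 2: Compute the convergence rate.
r = 1 - 2/(kappa + 1) = 1 - 2*mu/(L + mu) = (L - mu)/(L + mu) = 64/128 = 0.5


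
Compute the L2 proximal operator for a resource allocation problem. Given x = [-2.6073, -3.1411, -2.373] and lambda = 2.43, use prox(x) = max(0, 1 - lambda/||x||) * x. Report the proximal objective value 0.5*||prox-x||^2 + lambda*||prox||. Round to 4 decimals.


Step 1: Compute ||x||.
||x|| = 4.7218
Step 2: Compute scaling factor.
scale = max(0, 1 - 2.43/4.7218) = 0.4854
Step 3: prox(x) = [-1.2655, -1.5246, -1.1518]
||prox(x)|| = 2.2918
Step 4: Proximal objective.
0.5*||prox-x||^2 = 2.9525
lambda*||prox|| = 5.5691
Total = 8.5216


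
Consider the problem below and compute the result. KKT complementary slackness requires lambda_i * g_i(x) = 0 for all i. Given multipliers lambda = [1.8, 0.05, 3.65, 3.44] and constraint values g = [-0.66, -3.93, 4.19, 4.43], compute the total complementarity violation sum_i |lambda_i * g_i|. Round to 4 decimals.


KKT complementary slackness check:
lambda_1 * g_1 = 1.8 * -0.66 = -1.188
lambda_2 * g_2 = 0.05 * -3.93 = -0.1965
lambda_3 * g_3 = 3.65 * 4.19 = 15.2935
lambda_4 * g_4 = 3.44 * 4.43 = 15.2392
Total violation = 1.188 + 0.1965 + 15.2935 + 15.2392 = 31.9172
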